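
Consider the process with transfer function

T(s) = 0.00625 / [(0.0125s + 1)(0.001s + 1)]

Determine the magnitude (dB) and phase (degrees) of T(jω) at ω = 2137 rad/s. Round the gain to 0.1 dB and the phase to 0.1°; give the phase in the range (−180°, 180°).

At ω = 2137 rad/s:
pole (1 + j2137·0.0125) = 1 + j26.7125 → |·| ≈ 26.731, ∠ ≈ 87.86°
pole (1 + j2137·0.001) = 1 + j2.137 → |·| ≈ 2.3594, ∠ ≈ 64.92°
|T| = 0.00625 · 1 / (26.731 · 2.3594) ≈ 9.9098e-05
Gain = 20 log₁₀(9.9098e-05) ≈ -80.08 dB
∠T = (0°) − (87.86° + 64.92°) = -152.78°

-80.1 dB, -152.8°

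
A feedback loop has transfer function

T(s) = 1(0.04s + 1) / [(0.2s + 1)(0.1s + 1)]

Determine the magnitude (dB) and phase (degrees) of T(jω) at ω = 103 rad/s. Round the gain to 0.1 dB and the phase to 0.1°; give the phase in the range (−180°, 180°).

At ω = 103 rad/s:
zero (1 + j103·0.04) = 1 + j4.12 → |·| ≈ 4.2396, ∠ ≈ 76.36°
pole (1 + j103·0.2) = 1 + j20.6 → |·| ≈ 20.624, ∠ ≈ 87.22°
pole (1 + j103·0.1) = 1 + j10.3 → |·| ≈ 10.348, ∠ ≈ 84.45°
|T| = 1 · 4.2396 / (20.624 · 10.348) ≈ 0.019865
Gain = 20 log₁₀(0.019865) ≈ -34.04 dB
∠T = (76.36°) − (87.22° + 84.45°) = -95.31°

-34.0 dB, -95.3°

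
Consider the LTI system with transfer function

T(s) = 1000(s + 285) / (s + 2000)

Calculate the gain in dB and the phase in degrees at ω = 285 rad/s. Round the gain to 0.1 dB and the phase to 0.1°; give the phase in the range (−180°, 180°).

46.0 dB, 36.9°

At s = jω = j285:
zero (s+285): 285 + j285 → |·| = √(285²+285²) = √162450 ≈ 403.05, ∠ = arctan(285/285) ≈ 45.00°
pole (s+2000): 2000 + j285 → |·| = √(2000²+285²) = √4081225 ≈ 2020.2, ∠ = arctan(285/2000) ≈ 8.11°
|T| = 1000 · 403.05 / 2020.2 ≈ 199.51
Gain = 20 log₁₀(199.51) ≈ 46.00 dB
∠T = 45.00° − 8.11° = 36.89°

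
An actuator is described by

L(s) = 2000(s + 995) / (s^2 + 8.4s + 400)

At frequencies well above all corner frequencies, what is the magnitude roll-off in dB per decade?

Each pole contributes −20 dB/decade at high frequency; each zero contributes +20 dB/decade.
Net: 1 zero(s) − 2 pole(s) → -20 dB/decade.

-20 dB/decade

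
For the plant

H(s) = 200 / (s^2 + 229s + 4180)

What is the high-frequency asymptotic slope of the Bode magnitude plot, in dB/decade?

-40 dB/decade

Each pole contributes −20 dB/decade at high frequency; each zero contributes +20 dB/decade.
Net: 0 zero(s) − 2 pole(s) → -40 dB/decade.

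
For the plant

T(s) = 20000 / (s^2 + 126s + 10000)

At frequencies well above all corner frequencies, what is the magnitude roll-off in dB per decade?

-40 dB/decade

Each pole contributes −20 dB/decade at high frequency; each zero contributes +20 dB/decade.
Net: 0 zero(s) − 2 pole(s) → -40 dB/decade.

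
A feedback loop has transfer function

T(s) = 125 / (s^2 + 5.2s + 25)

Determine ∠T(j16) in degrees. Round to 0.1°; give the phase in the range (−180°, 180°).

At s = jω = j16:
quadratic: (j16)² + 5.2·j16 + 25 = -231 + j83.2 → |·| ≈ 245.53, ∠ ≈ 160.19°
∠T = 0.00° − 160.19° = -160.19°

-160.2°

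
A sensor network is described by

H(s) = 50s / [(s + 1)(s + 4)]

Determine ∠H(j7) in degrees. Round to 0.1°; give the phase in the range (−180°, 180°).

At s = jω = j7:
zero at origin: s = j7 → |·| = 7, ∠ = 90.00°
pole (s+1): 1 + j7 → |·| = √(1²+7²) = √50 ≈ 7.0711, ∠ = arctan(7/1) ≈ 81.87°
pole (s+4): 4 + j7 → |·| = √(4²+7²) = √65 ≈ 8.0623, ∠ = arctan(7/4) ≈ 60.26°
∠H = 90.00° − 142.13° = -52.13°

-52.1°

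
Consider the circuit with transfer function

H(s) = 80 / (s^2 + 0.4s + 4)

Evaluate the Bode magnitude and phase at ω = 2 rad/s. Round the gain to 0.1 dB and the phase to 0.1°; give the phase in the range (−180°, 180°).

40.0 dB, -90.0°

At s = jω = j2:
quadratic: (j2)² + 0.4·j2 + 4 = 0 + j0.8 → |·| ≈ 0.8, ∠ ≈ 90.00°
|H| = 80 / 0.8 ≈ 100
Gain = 20 log₁₀(100) ≈ 40.00 dB
∠H = 0.00° − 90.00° = -90.00°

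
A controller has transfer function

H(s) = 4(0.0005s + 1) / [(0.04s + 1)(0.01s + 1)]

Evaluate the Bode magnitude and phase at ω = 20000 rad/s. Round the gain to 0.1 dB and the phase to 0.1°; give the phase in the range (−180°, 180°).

-72.0 dB, -95.4°

At ω = 20000 rad/s:
zero (1 + j20000·0.0005) = 1 + j10 → |·| ≈ 10.05, ∠ ≈ 84.29°
pole (1 + j20000·0.04) = 1 + j800 → |·| ≈ 800, ∠ ≈ 89.93°
pole (1 + j20000·0.01) = 1 + j200 → |·| ≈ 200, ∠ ≈ 89.71°
|H| = 4 · 10.05 / (800 · 200) ≈ 0.00025125
Gain = 20 log₁₀(0.00025125) ≈ -72.00 dB
∠H = (84.29°) − (89.93° + 89.71°) = -95.35°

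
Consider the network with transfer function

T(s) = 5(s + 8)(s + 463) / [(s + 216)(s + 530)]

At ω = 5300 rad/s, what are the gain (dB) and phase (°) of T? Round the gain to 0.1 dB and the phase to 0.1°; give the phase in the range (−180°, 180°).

14.0 dB, 3.0°

At s = jω = j5300:
zero (s+8): 8 + j5300 → |·| = √(8²+5300²) = √28090064 ≈ 5300, ∠ = arctan(5300/8) ≈ 89.91°
zero (s+463): 463 + j5300 → |·| = √(463²+5300²) = √28304369 ≈ 5320.2, ∠ = arctan(5300/463) ≈ 85.01°
pole (s+216): 216 + j5300 → |·| = √(216²+5300²) = √28136656 ≈ 5304.4, ∠ = arctan(5300/216) ≈ 87.67°
pole (s+530): 530 + j5300 → |·| = √(530²+5300²) = √28370900 ≈ 5326.4, ∠ = arctan(5300/530) ≈ 84.29°
|T| = 5 · 2.8197e+07 / 2.8253e+07 ≈ 4.9901
Gain = 20 log₁₀(4.9901) ≈ 13.96 dB
∠T = 174.92° − 171.96° = 2.96°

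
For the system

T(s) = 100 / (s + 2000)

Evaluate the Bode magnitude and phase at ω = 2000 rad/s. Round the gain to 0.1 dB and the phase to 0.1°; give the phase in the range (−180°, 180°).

Substitute s = j2000:
Numerator: 100 = 100 + j0
Denominator: (j2000) + 2000 = 2000 + j2000
|N| = √(100² + 0²) ≈ 100, ∠N ≈ 0.00°
|D| = √(2000² + 2000²) ≈ 2828.4, ∠D ≈ 45.00°
|T| = 100 / 2828.4 ≈ 0.035356
Gain = 20 log₁₀(0.035356) ≈ -29.03 dB
∠T = 0.00° − 45.00° = -45.00°

-29.0 dB, -45.0°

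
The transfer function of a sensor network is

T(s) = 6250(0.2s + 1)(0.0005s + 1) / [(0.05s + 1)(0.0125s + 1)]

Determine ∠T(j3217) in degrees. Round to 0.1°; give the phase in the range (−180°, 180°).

-30.2°

At ω = 3217 rad/s:
zero (1 + j3217·0.2) = 1 + j643.4 → |·| ≈ 643.4, ∠ ≈ 89.91°
zero (1 + j3217·0.0005) = 1 + j1.6085 → |·| ≈ 1.894, ∠ ≈ 58.13°
pole (1 + j3217·0.05) = 1 + j160.85 → |·| ≈ 160.85, ∠ ≈ 89.64°
pole (1 + j3217·0.0125) = 1 + j40.2125 → |·| ≈ 40.225, ∠ ≈ 88.58°
∠T = (89.91° + 58.13°) − (89.64° + 88.58°) = -30.18°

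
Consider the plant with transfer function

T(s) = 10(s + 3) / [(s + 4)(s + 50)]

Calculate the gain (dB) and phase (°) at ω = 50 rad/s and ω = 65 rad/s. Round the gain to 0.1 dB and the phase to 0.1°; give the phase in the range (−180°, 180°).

ω = 50: -17.0 dB, -43.9°; ω = 65: -18.3 dB, -51.6°

At s = jω = j50:
zero (s+3): 3 + j50 → |·| = √(3²+50²) = √2509 ≈ 50.09, ∠ = arctan(50/3) ≈ 86.57°
pole (s+4): 4 + j50 → |·| = √(4²+50²) = √2516 ≈ 50.16, ∠ = arctan(50/4) ≈ 85.43°
pole (s+50): 50 + j50 → |·| = √(50²+50²) = √5000 ≈ 70.711, ∠ = arctan(50/50) ≈ 45.00°
|T| = 10 · 50.09 / 3546.9 ≈ 0.14122
Gain = 20 log₁₀(0.14122) ≈ -17.00 dB
∠T = 86.57° − 130.43° = -43.86°

At s = jω = j65:
zero (s+3): 3 + j65 → |·| = √(3²+65²) = √4234 ≈ 65.069, ∠ = arctan(65/3) ≈ 87.36°
pole (s+4): 4 + j65 → |·| = √(4²+65²) = √4241 ≈ 65.123, ∠ = arctan(65/4) ≈ 86.48°
pole (s+50): 50 + j65 → |·| = √(50²+65²) = √6725 ≈ 82.006, ∠ = arctan(65/50) ≈ 52.43°
|T| = 10 · 65.069 / 5340.5 ≈ 0.12184
Gain = 20 log₁₀(0.12184) ≈ -18.28 dB
∠T = 87.36° − 138.91° = -51.55°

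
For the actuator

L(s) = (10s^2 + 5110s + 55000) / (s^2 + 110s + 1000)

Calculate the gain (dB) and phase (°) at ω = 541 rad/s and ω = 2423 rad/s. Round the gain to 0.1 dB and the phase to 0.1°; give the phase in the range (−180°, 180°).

Substitute s = j541:
Numerator: 10(j541)^2 + 5110(j541) + 55000 = -2871810 + j2764510
Denominator: (j541)^2 + 110(j541) + 1000 = -291681 + j59510
|N| = √(2871810² + 2764510²) ≈ 3.9862e+06, ∠N ≈ 136.09°
|D| = √(291681² + 59510²) ≈ 2.9769e+05, ∠D ≈ 168.47°
|L| = 3.9862e+06 / 2.9769e+05 ≈ 13.39
Gain = 20 log₁₀(13.39) ≈ 22.54 dB
∠L = 136.09° − 168.47° = -32.38°

Substitute s = j2423:
Numerator: 10(j2423)^2 + 5110(j2423) + 55000 = -58654290 + j12381530
Denominator: (j2423)^2 + 110(j2423) + 1000 = -5869929 + j266530
|N| = √(58654290² + 12381530²) ≈ 5.9947e+07, ∠N ≈ 168.08°
|D| = √(5869929² + 266530²) ≈ 5.876e+06, ∠D ≈ 177.40°
|L| = 5.9947e+07 / 5.876e+06 ≈ 10.202
Gain = 20 log₁₀(10.202) ≈ 20.17 dB
∠L = 168.08° − 177.40° = -9.32°

ω = 541: 22.5 dB, -32.4°; ω = 2423: 20.2 dB, -9.3°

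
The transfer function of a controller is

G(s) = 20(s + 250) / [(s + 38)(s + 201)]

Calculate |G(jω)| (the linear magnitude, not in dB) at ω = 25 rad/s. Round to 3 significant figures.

At s = jω = j25:
zero (s+250): 250 + j25 → |·| = √(250²+25²) = √63125 ≈ 251.25, ∠ = arctan(25/250) ≈ 5.71°
pole (s+38): 38 + j25 → |·| = √(38²+25²) = √2069 ≈ 45.486, ∠ = arctan(25/38) ≈ 33.34°
pole (s+201): 201 + j25 → |·| = √(201²+25²) = √41026 ≈ 202.55, ∠ = arctan(25/201) ≈ 7.09°
|G| = 20 · 251.25 / 9213.2 ≈ 0.54541

0.545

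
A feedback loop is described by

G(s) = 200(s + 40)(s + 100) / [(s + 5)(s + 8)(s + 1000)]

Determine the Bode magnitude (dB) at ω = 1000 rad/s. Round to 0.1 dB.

At s = jω = j1000:
zero (s+40): 40 + j1000 → |·| = √(40²+1000²) = √1001600 ≈ 1000.8, ∠ = arctan(1000/40) ≈ 87.71°
zero (s+100): 100 + j1000 → |·| = √(100²+1000²) = √1010000 ≈ 1005, ∠ = arctan(1000/100) ≈ 84.29°
pole (s+5): 5 + j1000 → |·| = √(5²+1000²) = √1000025 ≈ 1000, ∠ = arctan(1000/5) ≈ 89.71°
pole (s+8): 8 + j1000 → |·| = √(8²+1000²) = √1000064 ≈ 1000, ∠ = arctan(1000/8) ≈ 89.54°
pole (s+1000): 1000 + j1000 → |·| = √(1000²+1000²) = √2000000 ≈ 1414.2, ∠ = arctan(1000/1000) ≈ 45.00°
|G| = 200 · 1.0058e+06 / 1.4142e+09 ≈ 0.14224
Gain = 20 log₁₀(0.14224) ≈ -16.94 dB

-16.9 dB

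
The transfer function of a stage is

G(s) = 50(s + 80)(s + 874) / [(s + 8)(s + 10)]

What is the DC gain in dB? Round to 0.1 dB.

G(0) = 50·80·874 / (8·10) = 43700
20 log₁₀(43700) ≈ 92.81 dB

92.8 dB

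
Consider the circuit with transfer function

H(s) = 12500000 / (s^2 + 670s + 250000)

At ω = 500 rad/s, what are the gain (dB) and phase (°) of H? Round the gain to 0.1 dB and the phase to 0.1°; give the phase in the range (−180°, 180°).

31.4 dB, -90.0°

At s = jω = j500:
quadratic: (j500)² + 670·j500 + 250000 = 0 + j335000 → |·| ≈ 3.35e+05, ∠ ≈ 90.00°
|H| = 12500000 / 3.35e+05 ≈ 37.313
Gain = 20 log₁₀(37.313) ≈ 31.44 dB
∠H = 0.00° − 90.00° = -90.00°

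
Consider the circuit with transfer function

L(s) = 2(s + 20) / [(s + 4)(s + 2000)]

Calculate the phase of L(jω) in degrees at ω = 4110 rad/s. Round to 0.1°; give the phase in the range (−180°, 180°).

-64.3°

At s = jω = j4110:
zero (s+20): 20 + j4110 → |·| = √(20²+4110²) = √16892500 ≈ 4110, ∠ = arctan(4110/20) ≈ 89.72°
pole (s+4): 4 + j4110 → |·| = √(4²+4110²) = √16892116 ≈ 4110, ∠ = arctan(4110/4) ≈ 89.94°
pole (s+2000): 2000 + j4110 → |·| = √(2000²+4110²) = √20892100 ≈ 4570.8, ∠ = arctan(4110/2000) ≈ 64.05°
∠L = 89.72° − 153.99° = -64.27°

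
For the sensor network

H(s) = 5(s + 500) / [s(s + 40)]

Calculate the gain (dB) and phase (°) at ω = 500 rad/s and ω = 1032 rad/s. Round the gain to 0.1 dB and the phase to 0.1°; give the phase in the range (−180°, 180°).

ω = 500: -37.0 dB, -130.4°; ω = 1032: -45.4 dB, -113.6°

At s = jω = j500:
zero (s+500): 500 + j500 → |·| = √(500²+500²) = √500000 ≈ 707.11, ∠ = arctan(500/500) ≈ 45.00°
pole (s+40): 40 + j500 → |·| = √(40²+500²) = √251600 ≈ 501.6, ∠ = arctan(500/40) ≈ 85.43°
pole at origin: |s| = 500, ∠ = 90.00° (in denominator)
|H| = 5 · 707.11 / 2.508e+05 ≈ 0.014097
Gain = 20 log₁₀(0.014097) ≈ -37.02 dB
∠H = 45.00° − 175.43° = -130.43°

At s = jω = j1032:
zero (s+500): 500 + j1032 → |·| = √(500²+1032²) = √1315024 ≈ 1146.7, ∠ = arctan(1032/500) ≈ 64.15°
pole (s+40): 40 + j1032 → |·| = √(40²+1032²) = √1066624 ≈ 1032.8, ∠ = arctan(1032/40) ≈ 87.78°
pole at origin: |s| = 1032, ∠ = 90.00° (in denominator)
|H| = 5 · 1146.7 / 1.0658e+06 ≈ 0.0053795
Gain = 20 log₁₀(0.0053795) ≈ -45.39 dB
∠H = 64.15° − 177.78° = -113.63°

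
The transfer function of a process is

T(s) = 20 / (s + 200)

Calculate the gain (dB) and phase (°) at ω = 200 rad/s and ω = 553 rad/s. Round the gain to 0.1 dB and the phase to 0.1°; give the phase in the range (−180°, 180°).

ω = 200: -23.0 dB, -45.0°; ω = 553: -29.4 dB, -70.1°

At s = jω = j200:
pole (s+200): 200 + j200 → |·| = √(200²+200²) = √80000 ≈ 282.84, ∠ = arctan(200/200) ≈ 45.00°
|T| = 20 / 282.84 ≈ 0.070711
Gain = 20 log₁₀(0.070711) ≈ -23.01 dB
∠T = 0.00° − 45.00° = -45.00°

At s = jω = j553:
pole (s+200): 200 + j553 → |·| = √(200²+553²) = √345809 ≈ 588.06, ∠ = arctan(553/200) ≈ 70.12°
|T| = 20 / 588.06 ≈ 0.03401
Gain = 20 log₁₀(0.03401) ≈ -29.37 dB
∠T = 0.00° − 70.12° = -70.12°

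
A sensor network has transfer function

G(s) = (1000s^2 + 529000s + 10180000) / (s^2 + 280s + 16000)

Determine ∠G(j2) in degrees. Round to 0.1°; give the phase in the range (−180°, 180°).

Substitute s = j2:
Numerator: 1000(j2)^2 + 529000(j2) + 10180000 = 10176000 + j1058000
Denominator: (j2)^2 + 280(j2) + 16000 = 15996 + j560
|N| = √(10176000² + 1058000²) ≈ 1.0231e+07, ∠N ≈ 5.94°
|D| = √(15996² + 560²) ≈ 16006, ∠D ≈ 2.01°
∠G = 5.94° − 2.01° = 3.93°

3.9°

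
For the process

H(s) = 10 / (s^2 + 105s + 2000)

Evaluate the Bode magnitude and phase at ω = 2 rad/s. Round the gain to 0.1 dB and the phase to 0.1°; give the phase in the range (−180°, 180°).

Substitute s = j2:
Numerator: 10 = 10 + j0
Denominator: (j2)^2 + 105(j2) + 2000 = 1996 + j210
|N| = √(10² + 0²) ≈ 10, ∠N ≈ 0.00°
|D| = √(1996² + 210²) ≈ 2007, ∠D ≈ 6.01°
|H| = 10 / 2007 ≈ 0.0049826
Gain = 20 log₁₀(0.0049826) ≈ -46.05 dB
∠H = 0.00° − 6.01° = -6.01°

-46.1 dB, -6.0°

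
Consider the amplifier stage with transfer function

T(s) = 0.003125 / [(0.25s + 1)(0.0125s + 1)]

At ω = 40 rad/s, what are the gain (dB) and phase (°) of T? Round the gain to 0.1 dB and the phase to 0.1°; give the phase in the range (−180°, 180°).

-71.1 dB, -110.9°

At ω = 40 rad/s:
pole (1 + j40·0.25) = 1 + j10 → |·| ≈ 10.05, ∠ ≈ 84.29°
pole (1 + j40·0.0125) = 1 + j0.5 → |·| ≈ 1.118, ∠ ≈ 26.57°
|T| = 0.003125 · 1 / (10.05 · 1.118) ≈ 0.00027813
Gain = 20 log₁₀(0.00027813) ≈ -71.12 dB
∠T = (0°) − (84.29° + 26.57°) = -110.86°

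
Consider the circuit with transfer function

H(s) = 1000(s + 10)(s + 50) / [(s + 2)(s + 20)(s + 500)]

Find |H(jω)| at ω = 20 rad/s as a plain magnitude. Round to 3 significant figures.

At s = jω = j20:
zero (s+10): 10 + j20 → |·| = √(10²+20²) = √500 ≈ 22.361, ∠ = arctan(20/10) ≈ 63.43°
zero (s+50): 50 + j20 → |·| = √(50²+20²) = √2900 ≈ 53.852, ∠ = arctan(20/50) ≈ 21.80°
pole (s+2): 2 + j20 → |·| = √(2²+20²) = √404 ≈ 20.1, ∠ = arctan(20/2) ≈ 84.29°
pole (s+20): 20 + j20 → |·| = √(20²+20²) = √800 ≈ 28.284, ∠ = arctan(20/20) ≈ 45.00°
pole (s+500): 500 + j20 → |·| = √(500²+20²) = √250400 ≈ 500.4, ∠ = arctan(20/500) ≈ 2.29°
|H| = 1000 · 1204.2 / 2.8448e+05 ≈ 4.233

4.23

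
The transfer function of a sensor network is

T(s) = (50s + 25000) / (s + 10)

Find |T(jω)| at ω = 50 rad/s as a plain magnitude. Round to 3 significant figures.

493

Substitute s = j50:
Numerator: 50(j50) + 25000 = 25000 + j2500
Denominator: (j50) + 10 = 10 + j50
|N| = √(25000² + 2500²) ≈ 25125, ∠N ≈ 5.71°
|D| = √(10² + 50²) ≈ 50.99, ∠D ≈ 78.69°
|T| = 25125 / 50.99 ≈ 492.74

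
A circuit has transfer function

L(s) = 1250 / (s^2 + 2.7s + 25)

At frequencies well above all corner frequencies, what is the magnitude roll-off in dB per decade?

-40 dB/decade

Each pole contributes −20 dB/decade at high frequency; each zero contributes +20 dB/decade.
Net: 0 zero(s) − 2 pole(s) → -40 dB/decade.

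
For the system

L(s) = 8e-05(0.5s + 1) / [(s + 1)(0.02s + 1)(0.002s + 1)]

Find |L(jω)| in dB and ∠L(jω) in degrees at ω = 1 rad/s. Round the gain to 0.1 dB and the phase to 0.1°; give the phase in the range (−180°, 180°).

At ω = 1 rad/s:
zero (1 + j1·0.5) = 1 + j0.5 → |·| ≈ 1.118, ∠ ≈ 26.57°
pole (1 + j1·1) = 1 + j1 → |·| ≈ 1.4142, ∠ ≈ 45.00°
pole (1 + j1·0.02) = 1 + j0.02 → |·| ≈ 1.0002, ∠ ≈ 1.15°
pole (1 + j1·0.002) = 1 + j0.002 → |·| ≈ 1, ∠ ≈ 0.11°
|L| = 8e-05 · 1.118 / (1.4142 · 1.0002 · 1) ≈ 6.3232e-05
Gain = 20 log₁₀(6.3232e-05) ≈ -83.98 dB
∠L = (26.57°) − (45.00° + 1.15° + 0.11°) = -19.69°

-84.0 dB, -19.7°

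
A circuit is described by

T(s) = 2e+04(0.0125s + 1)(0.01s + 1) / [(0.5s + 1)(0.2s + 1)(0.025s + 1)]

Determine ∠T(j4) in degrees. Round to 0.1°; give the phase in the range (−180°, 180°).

At ω = 4 rad/s:
zero (1 + j4·0.0125) = 1 + j0.05 → |·| ≈ 1.0012, ∠ ≈ 2.86°
zero (1 + j4·0.01) = 1 + j0.04 → |·| ≈ 1.0008, ∠ ≈ 2.29°
pole (1 + j4·0.5) = 1 + j2 → |·| ≈ 2.2361, ∠ ≈ 63.43°
pole (1 + j4·0.2) = 1 + j0.8 → |·| ≈ 1.2806, ∠ ≈ 38.66°
pole (1 + j4·0.025) = 1 + j0.1 → |·| ≈ 1.005, ∠ ≈ 5.71°
∠T = (2.86° + 2.29°) − (63.43° + 38.66° + 5.71°) = -102.65°

-102.7°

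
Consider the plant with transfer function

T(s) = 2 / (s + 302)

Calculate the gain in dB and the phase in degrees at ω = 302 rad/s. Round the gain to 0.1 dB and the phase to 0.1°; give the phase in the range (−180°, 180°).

-46.6 dB, -45.0°

At s = jω = j302:
pole (s+302): 302 + j302 → |·| = √(302²+302²) = √182408 ≈ 427.09, ∠ = arctan(302/302) ≈ 45.00°
|T| = 2 / 427.09 ≈ 0.0046829
Gain = 20 log₁₀(0.0046829) ≈ -46.59 dB
∠T = 0.00° − 45.00° = -45.00°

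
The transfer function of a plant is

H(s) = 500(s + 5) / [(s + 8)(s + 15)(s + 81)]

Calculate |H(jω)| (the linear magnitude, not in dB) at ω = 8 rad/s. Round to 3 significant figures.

At s = jω = j8:
zero (s+5): 5 + j8 → |·| = √(5²+8²) = √89 ≈ 9.434, ∠ = arctan(8/5) ≈ 57.99°
pole (s+8): 8 + j8 → |·| = √(8²+8²) = √128 ≈ 11.314, ∠ = arctan(8/8) ≈ 45.00°
pole (s+15): 15 + j8 → |·| = √(15²+8²) = √289 ≈ 17, ∠ = arctan(8/15) ≈ 28.07°
pole (s+81): 81 + j8 → |·| = √(81²+8²) = √6625 ≈ 81.394, ∠ = arctan(8/81) ≈ 5.64°
|H| = 500 · 9.434 / 15655 ≈ 0.30131

0.301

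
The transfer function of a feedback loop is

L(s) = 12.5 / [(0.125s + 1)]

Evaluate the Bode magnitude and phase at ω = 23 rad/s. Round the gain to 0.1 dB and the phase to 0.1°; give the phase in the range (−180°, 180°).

At ω = 23 rad/s:
pole (1 + j23·0.125) = 1 + j2.875 → |·| ≈ 3.0439, ∠ ≈ 70.82°
|L| = 12.5 · 1 / (3.0439) ≈ 4.1066
Gain = 20 log₁₀(4.1066) ≈ 12.27 dB
∠L = (0°) − (70.82°) = -70.82°

12.3 dB, -70.8°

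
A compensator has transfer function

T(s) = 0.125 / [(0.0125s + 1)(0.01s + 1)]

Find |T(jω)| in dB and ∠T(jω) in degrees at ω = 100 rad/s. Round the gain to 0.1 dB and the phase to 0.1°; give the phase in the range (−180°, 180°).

-25.2 dB, -96.3°

At ω = 100 rad/s:
pole (1 + j100·0.0125) = 1 + j1.25 → |·| ≈ 1.6008, ∠ ≈ 51.34°
pole (1 + j100·0.01) = 1 + j1 → |·| ≈ 1.4142, ∠ ≈ 45.00°
|T| = 0.125 · 1 / (1.6008 · 1.4142) ≈ 0.055216
Gain = 20 log₁₀(0.055216) ≈ -25.16 dB
∠T = (0°) − (51.34° + 45.00°) = -96.34°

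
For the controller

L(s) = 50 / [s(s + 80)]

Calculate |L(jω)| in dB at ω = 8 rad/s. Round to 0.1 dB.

At s = jω = j8:
pole (s+80): 80 + j8 → |·| = √(80²+8²) = √6464 ≈ 80.399, ∠ = arctan(8/80) ≈ 5.71°
pole at origin: |s| = 8, ∠ = 90.00° (in denominator)
|L| = 50 / 643.19 ≈ 0.077738
Gain = 20 log₁₀(0.077738) ≈ -22.19 dB

-22.2 dB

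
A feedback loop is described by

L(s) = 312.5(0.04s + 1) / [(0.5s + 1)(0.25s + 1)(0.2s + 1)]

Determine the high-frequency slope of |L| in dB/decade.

Each pole contributes −20 dB/decade at high frequency; each zero contributes +20 dB/decade.
Net: 1 zero(s) − 3 pole(s) → -40 dB/decade.

-40 dB/decade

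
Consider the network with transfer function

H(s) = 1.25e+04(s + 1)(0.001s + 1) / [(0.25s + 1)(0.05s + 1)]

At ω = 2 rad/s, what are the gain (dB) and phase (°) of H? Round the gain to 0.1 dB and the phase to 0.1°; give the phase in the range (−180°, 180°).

At ω = 2 rad/s:
zero (1 + j2·1) = 1 + j2 → |·| ≈ 2.2361, ∠ ≈ 63.43°
zero (1 + j2·0.001) = 1 + j0.002 → |·| ≈ 1, ∠ ≈ 0.11°
pole (1 + j2·0.25) = 1 + j0.5 → |·| ≈ 1.118, ∠ ≈ 26.57°
pole (1 + j2·0.05) = 1 + j0.1 → |·| ≈ 1.005, ∠ ≈ 5.71°
|H| = 1.25e+04 · 2.2361 · 1 / (1.118 · 1.005) ≈ 24877
Gain = 20 log₁₀(24877) ≈ 87.92 dB
∠H = (63.43° + 0.11°) − (26.57° + 5.71°) = 31.26°

87.9 dB, 31.3°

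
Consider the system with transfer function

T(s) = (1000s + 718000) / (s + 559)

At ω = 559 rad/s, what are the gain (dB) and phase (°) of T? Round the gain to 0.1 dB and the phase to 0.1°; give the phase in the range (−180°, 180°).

Substitute s = j559:
Numerator: 1000(j559) + 718000 = 718000 + j559000
Denominator: (j559) + 559 = 559 + j559
|N| = √(718000² + 559000²) ≈ 9.0995e+05, ∠N ≈ 37.90°
|D| = √(559² + 559²) ≈ 790.55, ∠D ≈ 45.00°
|T| = 9.0995e+05 / 790.55 ≈ 1151
Gain = 20 log₁₀(1151) ≈ 61.22 dB
∠T = 37.90° − 45.00° = -7.10°

61.2 dB, -7.1°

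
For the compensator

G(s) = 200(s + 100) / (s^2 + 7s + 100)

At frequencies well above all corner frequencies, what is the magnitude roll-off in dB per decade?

Each pole contributes −20 dB/decade at high frequency; each zero contributes +20 dB/decade.
Net: 1 zero(s) − 2 pole(s) → -20 dB/decade.

-20 dB/decade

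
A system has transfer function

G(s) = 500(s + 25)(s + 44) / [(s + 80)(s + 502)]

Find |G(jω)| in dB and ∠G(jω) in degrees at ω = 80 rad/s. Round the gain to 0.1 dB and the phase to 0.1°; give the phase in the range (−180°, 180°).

36.5 dB, 79.8°

At s = jω = j80:
zero (s+25): 25 + j80 → |·| = √(25²+80²) = √7025 ≈ 83.815, ∠ = arctan(80/25) ≈ 72.65°
zero (s+44): 44 + j80 → |·| = √(44²+80²) = √8336 ≈ 91.302, ∠ = arctan(80/44) ≈ 61.19°
pole (s+80): 80 + j80 → |·| = √(80²+80²) = √12800 ≈ 113.14, ∠ = arctan(80/80) ≈ 45.00°
pole (s+502): 502 + j80 → |·| = √(502²+80²) = √258404 ≈ 508.33, ∠ = arctan(80/502) ≈ 9.05°
|G| = 500 · 7652.5 / 57512 ≈ 66.53
Gain = 20 log₁₀(66.53) ≈ 36.46 dB
∠G = 133.84° − 54.05° = 79.79°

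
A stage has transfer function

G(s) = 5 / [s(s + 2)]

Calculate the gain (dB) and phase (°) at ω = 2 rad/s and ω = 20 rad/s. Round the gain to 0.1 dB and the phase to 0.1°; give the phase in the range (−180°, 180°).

ω = 2: -1.1 dB, -135.0°; ω = 20: -38.1 dB, -174.3°

At s = jω = j2:
pole (s+2): 2 + j2 → |·| = √(2²+2²) = √8 ≈ 2.8284, ∠ = arctan(2/2) ≈ 45.00°
pole at origin: |s| = 2, ∠ = 90.00° (in denominator)
|G| = 5 / 5.6568 ≈ 0.88389
Gain = 20 log₁₀(0.88389) ≈ -1.07 dB
∠G = 0.00° − 135.00° = -135.00°

At s = jω = j20:
pole (s+2): 2 + j20 → |·| = √(2²+20²) = √404 ≈ 20.1, ∠ = arctan(20/2) ≈ 84.29°
pole at origin: |s| = 20, ∠ = 90.00° (in denominator)
|G| = 5 / 402 ≈ 0.012438
Gain = 20 log₁₀(0.012438) ≈ -38.10 dB
∠G = 0.00° − 174.29° = -174.29°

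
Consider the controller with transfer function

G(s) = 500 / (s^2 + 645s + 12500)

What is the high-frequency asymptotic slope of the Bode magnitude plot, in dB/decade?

Each pole contributes −20 dB/decade at high frequency; each zero contributes +20 dB/decade.
Net: 0 zero(s) − 2 pole(s) → -40 dB/decade.

-40 dB/decade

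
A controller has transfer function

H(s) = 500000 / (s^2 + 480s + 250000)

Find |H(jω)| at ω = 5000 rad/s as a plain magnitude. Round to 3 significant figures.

At s = jω = j5000:
quadratic: (j5000)² + 480·j5000 + 250000 = -24750000 + j2400000 → |·| ≈ 2.4866e+07, ∠ ≈ 174.46°
|H| = 500000 / 2.4866e+07 ≈ 0.020108

0.0201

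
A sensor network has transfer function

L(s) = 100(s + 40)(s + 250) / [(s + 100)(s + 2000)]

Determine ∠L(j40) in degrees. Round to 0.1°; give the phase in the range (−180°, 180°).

31.1°

At s = jω = j40:
zero (s+40): 40 + j40 → |·| = √(40²+40²) = √3200 ≈ 56.569, ∠ = arctan(40/40) ≈ 45.00°
zero (s+250): 250 + j40 → |·| = √(250²+40²) = √64100 ≈ 253.18, ∠ = arctan(40/250) ≈ 9.09°
pole (s+100): 100 + j40 → |·| = √(100²+40²) = √11600 ≈ 107.7, ∠ = arctan(40/100) ≈ 21.80°
pole (s+2000): 2000 + j40 → |·| = √(2000²+40²) = √4001600 ≈ 2000.4, ∠ = arctan(40/2000) ≈ 1.15°
∠L = 54.09° − 22.95° = 31.14°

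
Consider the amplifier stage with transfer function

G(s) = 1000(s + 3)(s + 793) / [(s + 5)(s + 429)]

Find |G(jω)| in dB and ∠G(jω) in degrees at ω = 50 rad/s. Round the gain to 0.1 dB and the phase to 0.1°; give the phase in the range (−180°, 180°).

At s = jω = j50:
zero (s+3): 3 + j50 → |·| = √(3²+50²) = √2509 ≈ 50.09, ∠ = arctan(50/3) ≈ 86.57°
zero (s+793): 793 + j50 → |·| = √(793²+50²) = √631349 ≈ 794.57, ∠ = arctan(50/793) ≈ 3.61°
pole (s+5): 5 + j50 → |·| = √(5²+50²) = √2525 ≈ 50.249, ∠ = arctan(50/5) ≈ 84.29°
pole (s+429): 429 + j50 → |·| = √(429²+50²) = √186541 ≈ 431.9, ∠ = arctan(50/429) ≈ 6.65°
|G| = 1000 · 39800 / 21703 ≈ 1833.8
Gain = 20 log₁₀(1833.8) ≈ 65.27 dB
∠G = 90.18° − 90.94° = -0.76°

65.3 dB, -0.8°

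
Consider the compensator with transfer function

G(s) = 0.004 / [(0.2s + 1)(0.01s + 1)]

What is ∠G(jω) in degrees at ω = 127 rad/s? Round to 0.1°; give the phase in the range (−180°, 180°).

At ω = 127 rad/s:
pole (1 + j127·0.2) = 1 + j25.4 → |·| ≈ 25.42, ∠ ≈ 87.75°
pole (1 + j127·0.01) = 1 + j1.27 → |·| ≈ 1.6164, ∠ ≈ 51.78°
∠G = (0°) − (87.75° + 51.78°) = -139.53°

-139.5°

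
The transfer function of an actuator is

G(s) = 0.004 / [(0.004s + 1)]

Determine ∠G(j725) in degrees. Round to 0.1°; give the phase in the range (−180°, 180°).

At ω = 725 rad/s:
pole (1 + j725·0.004) = 1 + j2.9 → |·| ≈ 3.0676, ∠ ≈ 70.97°
∠G = (0°) − (70.97°) = -70.97°

-71.0°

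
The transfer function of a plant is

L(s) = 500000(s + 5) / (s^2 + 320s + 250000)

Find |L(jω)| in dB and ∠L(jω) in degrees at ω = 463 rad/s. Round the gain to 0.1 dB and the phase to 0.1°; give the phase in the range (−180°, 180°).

63.6 dB, 12.9°

At s = jω = j463:
zero (s+5): 5 + j463 → |·| = √(5²+463²) = √214394 ≈ 463.03, ∠ = arctan(463/5) ≈ 89.38°
quadratic: (j463)² + 320·j463 + 250000 = 35631 + j148160 → |·| ≈ 1.5238e+05, ∠ ≈ 76.48°
|L| = 500000 · 463.03 / 1.5238e+05 ≈ 1519.3
Gain = 20 log₁₀(1519.3) ≈ 63.63 dB
∠L = 89.38° − 76.48° = 12.90°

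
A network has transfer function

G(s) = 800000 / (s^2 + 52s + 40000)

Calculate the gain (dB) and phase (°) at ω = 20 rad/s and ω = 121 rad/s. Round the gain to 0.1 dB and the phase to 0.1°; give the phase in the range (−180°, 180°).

At s = jω = j20:
quadratic: (j20)² + 52·j20 + 40000 = 39600 + j1040 → |·| ≈ 39614, ∠ ≈ 1.50°
|G| = 800000 / 39614 ≈ 20.195
Gain = 20 log₁₀(20.195) ≈ 26.10 dB
∠G = 0.00° − 1.50° = -1.50°

At s = jω = j121:
quadratic: (j121)² + 52·j121 + 40000 = 25359 + j6292 → |·| ≈ 26128, ∠ ≈ 13.93°
|G| = 800000 / 26128 ≈ 30.618
Gain = 20 log₁₀(30.618) ≈ 29.72 dB
∠G = 0.00° − 13.93° = -13.93°

ω = 20: 26.1 dB, -1.5°; ω = 121: 29.7 dB, -13.9°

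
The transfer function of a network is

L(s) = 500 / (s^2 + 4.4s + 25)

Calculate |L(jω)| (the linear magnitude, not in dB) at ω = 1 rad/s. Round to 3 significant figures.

At s = jω = j1:
quadratic: (j1)² + 4.4·j1 + 25 = 24 + j4.4 → |·| ≈ 24.4, ∠ ≈ 10.39°
|L| = 500 / 24.4 ≈ 20.492

20.5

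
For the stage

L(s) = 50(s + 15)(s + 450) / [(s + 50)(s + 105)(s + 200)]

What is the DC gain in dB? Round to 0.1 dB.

-9.9 dB

L(0) = 50·15·450 / (50·105·200) ≈ 0.32143
20 log₁₀(0.32143) ≈ -9.86 dB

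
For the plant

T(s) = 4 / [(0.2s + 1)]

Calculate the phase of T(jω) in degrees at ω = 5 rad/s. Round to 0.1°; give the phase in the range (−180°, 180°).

At ω = 5 rad/s:
pole (1 + j5·0.2) = 1 + j1 → |·| ≈ 1.4142, ∠ ≈ 45.00°
∠T = (0°) − (45.00°) = -45.00°

-45.0°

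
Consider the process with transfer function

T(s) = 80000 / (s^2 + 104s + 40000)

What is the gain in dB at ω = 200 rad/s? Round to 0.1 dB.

At s = jω = j200:
quadratic: (j200)² + 104·j200 + 40000 = 0 + j20800 → |·| ≈ 20800, ∠ ≈ 90.00°
|T| = 80000 / 20800 ≈ 3.8462
Gain = 20 log₁₀(3.8462) ≈ 11.70 dB

11.7 dB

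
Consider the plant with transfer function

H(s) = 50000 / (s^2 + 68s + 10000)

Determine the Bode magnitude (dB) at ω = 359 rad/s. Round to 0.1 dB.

At s = jω = j359:
quadratic: (j359)² + 68·j359 + 10000 = -118881 + j24412 → |·| ≈ 1.2136e+05, ∠ ≈ 168.40°
|H| = 50000 / 1.2136e+05 ≈ 0.412
Gain = 20 log₁₀(0.412) ≈ -7.70 dB

-7.7 dB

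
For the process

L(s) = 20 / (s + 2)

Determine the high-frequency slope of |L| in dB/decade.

Each pole contributes −20 dB/decade at high frequency; each zero contributes +20 dB/decade.
Net: 0 zero(s) − 1 pole(s) → -20 dB/decade.

-20 dB/decade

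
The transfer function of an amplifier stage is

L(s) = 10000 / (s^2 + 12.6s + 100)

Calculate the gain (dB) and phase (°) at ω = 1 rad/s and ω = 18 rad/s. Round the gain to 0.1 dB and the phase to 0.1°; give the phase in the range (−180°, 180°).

ω = 1: 40.0 dB, -7.3°; ω = 18: 29.9 dB, -134.6°

At s = jω = j1:
quadratic: (j1)² + 12.6·j1 + 100 = 99 + j12.6 → |·| ≈ 99.799, ∠ ≈ 7.25°
|L| = 10000 / 99.799 ≈ 100.2
Gain = 20 log₁₀(100.2) ≈ 40.02 dB
∠L = 0.00° − 7.25° = -7.25°

At s = jω = j18:
quadratic: (j18)² + 12.6·j18 + 100 = -224 + j226.8 → |·| ≈ 318.77, ∠ ≈ 134.64°
|L| = 10000 / 318.77 ≈ 31.371
Gain = 20 log₁₀(31.371) ≈ 29.93 dB
∠L = 0.00° − 134.64° = -134.64°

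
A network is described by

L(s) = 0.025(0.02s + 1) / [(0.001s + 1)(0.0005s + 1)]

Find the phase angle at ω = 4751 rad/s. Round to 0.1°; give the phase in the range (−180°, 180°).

At ω = 4751 rad/s:
zero (1 + j4751·0.02) = 1 + j95.02 → |·| ≈ 95.025, ∠ ≈ 89.40°
pole (1 + j4751·0.001) = 1 + j4.751 → |·| ≈ 4.8551, ∠ ≈ 78.11°
pole (1 + j4751·0.0005) = 1 + j2.3755 → |·| ≈ 2.5774, ∠ ≈ 67.17°
∠L = (89.40°) − (78.11° + 67.17°) = -55.88°

-55.9°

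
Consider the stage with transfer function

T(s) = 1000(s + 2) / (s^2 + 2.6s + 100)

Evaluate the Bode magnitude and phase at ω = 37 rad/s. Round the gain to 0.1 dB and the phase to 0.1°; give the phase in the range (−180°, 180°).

At s = jω = j37:
zero (s+2): 2 + j37 → |·| = √(2²+37²) = √1373 ≈ 37.054, ∠ = arctan(37/2) ≈ 86.91°
quadratic: (j37)² + 2.6·j37 + 100 = -1269 + j96.2 → |·| ≈ 1272.6, ∠ ≈ 175.66°
|T| = 1000 · 37.054 / 1272.6 ≈ 29.117
Gain = 20 log₁₀(29.117) ≈ 29.28 dB
∠T = 86.91° − 175.66° = -88.75°

29.3 dB, -88.8°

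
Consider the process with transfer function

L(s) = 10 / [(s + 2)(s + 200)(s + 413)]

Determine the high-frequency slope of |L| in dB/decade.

Each pole contributes −20 dB/decade at high frequency; each zero contributes +20 dB/decade.
Net: 0 zero(s) − 3 pole(s) → -60 dB/decade.

-60 dB/decade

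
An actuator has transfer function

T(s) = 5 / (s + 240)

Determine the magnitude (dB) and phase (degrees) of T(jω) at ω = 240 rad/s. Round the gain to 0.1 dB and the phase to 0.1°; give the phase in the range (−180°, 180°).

At s = jω = j240:
pole (s+240): 240 + j240 → |·| = √(240²+240²) = √115200 ≈ 339.41, ∠ = arctan(240/240) ≈ 45.00°
|T| = 5 / 339.41 ≈ 0.014731
Gain = 20 log₁₀(0.014731) ≈ -36.64 dB
∠T = 0.00° − 45.00° = -45.00°

-36.6 dB, -45.0°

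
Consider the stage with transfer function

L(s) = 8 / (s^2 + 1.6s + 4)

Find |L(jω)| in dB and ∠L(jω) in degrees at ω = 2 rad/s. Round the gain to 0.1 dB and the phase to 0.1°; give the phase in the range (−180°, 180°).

At s = jω = j2:
quadratic: (j2)² + 1.6·j2 + 4 = 0 + j3.2 → |·| ≈ 3.2, ∠ ≈ 90.00°
|L| = 8 / 3.2 ≈ 2.5
Gain = 20 log₁₀(2.5) ≈ 7.96 dB
∠L = 0.00° − 90.00° = -90.00°

8.0 dB, -90.0°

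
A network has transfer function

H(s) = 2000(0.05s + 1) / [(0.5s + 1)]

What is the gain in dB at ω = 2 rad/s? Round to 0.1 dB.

63.1 dB

At ω = 2 rad/s:
zero (1 + j2·0.05) = 1 + j0.1 → |·| ≈ 1.005, ∠ ≈ 5.71°
pole (1 + j2·0.5) = 1 + j1 → |·| ≈ 1.4142, ∠ ≈ 45.00°
|H| = 2000 · 1.005 / (1.4142) ≈ 1421.3
Gain = 20 log₁₀(1421.3) ≈ 63.05 dB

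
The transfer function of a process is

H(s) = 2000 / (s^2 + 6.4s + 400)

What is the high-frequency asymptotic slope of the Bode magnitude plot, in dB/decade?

Each pole contributes −20 dB/decade at high frequency; each zero contributes +20 dB/decade.
Net: 0 zero(s) − 2 pole(s) → -40 dB/decade.

-40 dB/decade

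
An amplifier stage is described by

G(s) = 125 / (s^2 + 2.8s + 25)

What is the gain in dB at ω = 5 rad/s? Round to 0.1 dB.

At s = jω = j5:
quadratic: (j5)² + 2.8·j5 + 25 = 0 + j14 → |·| ≈ 14, ∠ ≈ 90.00°
|G| = 125 / 14 ≈ 8.9286
Gain = 20 log₁₀(8.9286) ≈ 19.02 dB

19.0 dB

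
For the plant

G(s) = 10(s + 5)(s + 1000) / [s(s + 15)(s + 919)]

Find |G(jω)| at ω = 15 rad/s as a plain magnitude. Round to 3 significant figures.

0.541

At s = jω = j15:
zero (s+5): 5 + j15 → |·| = √(5²+15²) = √250 ≈ 15.811, ∠ = arctan(15/5) ≈ 71.57°
zero (s+1000): 1000 + j15 → |·| = √(1000²+15²) = √1000225 ≈ 1000.1, ∠ = arctan(15/1000) ≈ 0.86°
pole (s+15): 15 + j15 → |·| = √(15²+15²) = √450 ≈ 21.213, ∠ = arctan(15/15) ≈ 45.00°
pole (s+919): 919 + j15 → |·| = √(919²+15²) = √844786 ≈ 919.12, ∠ = arctan(15/919) ≈ 0.94°
pole at origin: |s| = 15, ∠ = 90.00° (in denominator)
|G| = 10 · 15813 / 2.9246e+05 ≈ 0.54069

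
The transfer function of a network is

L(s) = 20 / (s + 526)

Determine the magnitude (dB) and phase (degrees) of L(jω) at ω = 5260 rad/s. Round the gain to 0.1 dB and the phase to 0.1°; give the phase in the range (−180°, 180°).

-48.4 dB, -84.3°

At s = jω = j5260:
pole (s+526): 526 + j5260 → |·| = √(526²+5260²) = √27944276 ≈ 5286.2, ∠ = arctan(5260/526) ≈ 84.29°
|L| = 20 / 5286.2 ≈ 0.0037834
Gain = 20 log₁₀(0.0037834) ≈ -48.44 dB
∠L = 0.00° − 84.29° = -84.29°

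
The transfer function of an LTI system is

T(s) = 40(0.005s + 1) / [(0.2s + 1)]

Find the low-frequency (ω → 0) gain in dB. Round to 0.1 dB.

32.0 dB

T(0) = 40 · 1 / 1 = 40
20 log₁₀(40) ≈ 32.04 dB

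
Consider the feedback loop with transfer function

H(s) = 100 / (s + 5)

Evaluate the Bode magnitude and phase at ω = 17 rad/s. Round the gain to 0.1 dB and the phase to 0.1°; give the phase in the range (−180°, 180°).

At s = jω = j17:
pole (s+5): 5 + j17 → |·| = √(5²+17²) = √314 ≈ 17.72, ∠ = arctan(17/5) ≈ 73.61°
|H| = 100 / 17.72 ≈ 5.6433
Gain = 20 log₁₀(5.6433) ≈ 15.03 dB
∠H = 0.00° − 73.61° = -73.61°

15.0 dB, -73.6°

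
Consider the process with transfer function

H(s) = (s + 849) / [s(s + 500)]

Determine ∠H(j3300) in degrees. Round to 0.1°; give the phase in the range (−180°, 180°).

At s = jω = j3300:
zero (s+849): 849 + j3300 → |·| = √(849²+3300²) = √11610801 ≈ 3407.5, ∠ = arctan(3300/849) ≈ 75.57°
pole (s+500): 500 + j3300 → |·| = √(500²+3300²) = √11140000 ≈ 3337.7, ∠ = arctan(3300/500) ≈ 81.38°
pole at origin: |s| = 3300, ∠ = 90.00° (in denominator)
∠H = 75.57° − 171.38° = -95.81°

-95.8°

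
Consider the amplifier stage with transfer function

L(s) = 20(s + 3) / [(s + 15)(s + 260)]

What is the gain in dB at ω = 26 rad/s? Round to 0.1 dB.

At s = jω = j26:
zero (s+3): 3 + j26 → |·| = √(3²+26²) = √685 ≈ 26.173, ∠ = arctan(26/3) ≈ 83.42°
pole (s+15): 15 + j26 → |·| = √(15²+26²) = √901 ≈ 30.017, ∠ = arctan(26/15) ≈ 60.02°
pole (s+260): 260 + j26 → |·| = √(260²+26²) = √68276 ≈ 261.3, ∠ = arctan(26/260) ≈ 5.71°
|L| = 20 · 26.173 / 7843.4 ≈ 0.066739
Gain = 20 log₁₀(0.066739) ≈ -23.51 dB

-23.5 dB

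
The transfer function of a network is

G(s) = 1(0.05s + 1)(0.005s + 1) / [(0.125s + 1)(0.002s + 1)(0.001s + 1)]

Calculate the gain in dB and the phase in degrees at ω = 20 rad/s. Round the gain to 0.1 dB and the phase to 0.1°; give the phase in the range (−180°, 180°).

-5.6 dB, -20.9°

At ω = 20 rad/s:
zero (1 + j20·0.05) = 1 + j1 → |·| ≈ 1.4142, ∠ ≈ 45.00°
zero (1 + j20·0.005) = 1 + j0.1 → |·| ≈ 1.005, ∠ ≈ 5.71°
pole (1 + j20·0.125) = 1 + j2.5 → |·| ≈ 2.6926, ∠ ≈ 68.20°
pole (1 + j20·0.002) = 1 + j0.04 → |·| ≈ 1.0008, ∠ ≈ 2.29°
pole (1 + j20·0.001) = 1 + j0.02 → |·| ≈ 1.0002, ∠ ≈ 1.15°
|G| = 1 · 1.4142 · 1.005 / (2.6926 · 1.0008 · 1.0002) ≈ 0.52732
Gain = 20 log₁₀(0.52732) ≈ -5.56 dB
∠G = (45.00° + 5.71°) − (68.20° + 2.29° + 1.15°) = -20.93°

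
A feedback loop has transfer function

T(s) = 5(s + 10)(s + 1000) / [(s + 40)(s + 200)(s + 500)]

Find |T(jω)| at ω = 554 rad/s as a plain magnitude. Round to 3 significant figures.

At s = jω = j554:
zero (s+10): 10 + j554 → |·| = √(10²+554²) = √307016 ≈ 554.09, ∠ = arctan(554/10) ≈ 88.97°
zero (s+1000): 1000 + j554 → |·| = √(1000²+554²) = √1306916 ≈ 1143.2, ∠ = arctan(554/1000) ≈ 28.99°
pole (s+40): 40 + j554 → |·| = √(40²+554²) = √308516 ≈ 555.44, ∠ = arctan(554/40) ≈ 85.87°
pole (s+200): 200 + j554 → |·| = √(200²+554²) = √346916 ≈ 589, ∠ = arctan(554/200) ≈ 70.15°
pole (s+500): 500 + j554 → |·| = √(500²+554²) = √556916 ≈ 746.27, ∠ = arctan(554/500) ≈ 47.93°
|T| = 5 · 6.3344e+05 / 2.4415e+08 ≈ 0.012972

0.0130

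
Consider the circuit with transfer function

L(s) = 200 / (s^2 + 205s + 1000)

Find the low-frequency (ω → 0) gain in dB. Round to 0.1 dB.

-14.0 dB

L(0) = 200 / 1000 = 0.2
20 log₁₀(0.2) ≈ -13.98 dB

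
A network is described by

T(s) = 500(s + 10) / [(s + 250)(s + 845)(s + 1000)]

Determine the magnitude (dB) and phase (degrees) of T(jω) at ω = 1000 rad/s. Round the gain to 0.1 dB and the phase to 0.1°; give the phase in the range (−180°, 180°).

-71.6 dB, -81.3°

At s = jω = j1000:
zero (s+10): 10 + j1000 → |·| = √(10²+1000²) = √1000100 ≈ 1000, ∠ = arctan(1000/10) ≈ 89.43°
pole (s+250): 250 + j1000 → |·| = √(250²+1000²) = √1062500 ≈ 1030.8, ∠ = arctan(1000/250) ≈ 75.96°
pole (s+845): 845 + j1000 → |·| = √(845²+1000²) = √1714025 ≈ 1309.2, ∠ = arctan(1000/845) ≈ 49.80°
pole (s+1000): 1000 + j1000 → |·| = √(1000²+1000²) = √2000000 ≈ 1414.2, ∠ = arctan(1000/1000) ≈ 45.00°
|T| = 500 · 1000 / 1.9085e+09 ≈ 0.00026199
Gain = 20 log₁₀(0.00026199) ≈ -71.63 dB
∠T = 89.43° − 170.76° = -81.33°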